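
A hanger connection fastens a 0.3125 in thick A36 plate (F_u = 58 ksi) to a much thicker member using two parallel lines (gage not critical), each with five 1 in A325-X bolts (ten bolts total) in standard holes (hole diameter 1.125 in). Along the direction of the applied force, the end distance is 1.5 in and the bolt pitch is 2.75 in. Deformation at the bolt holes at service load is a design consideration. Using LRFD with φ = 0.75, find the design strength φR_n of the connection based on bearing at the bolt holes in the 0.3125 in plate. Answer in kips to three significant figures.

Per bolt r_n = 1.2 l_c t F_u ≤ 2.4 d t F_u; upper limit = 2.4 × 1 × 0.3125 × 58 = 43.5 kips.
Edge bolt: l_c = 1.5 − 1.125/2 = 0.9375 in → 1.2 × 0.9375 × 0.3125 × 58 = 20.39 → r_n = 20.39 kips.
Interior bolts: l_c = 2.75 − 1.125 = 1.625 in → 1.2 × 1.625 × 0.3125 × 58 = 35.34 → r_n = 35.34 kips.
R_n = 2 × 20.39 + 8 × 35.34 = 323.5 kips.
Design strength φR_n = 0.75 × 323.5 = 243 kips.

243 kips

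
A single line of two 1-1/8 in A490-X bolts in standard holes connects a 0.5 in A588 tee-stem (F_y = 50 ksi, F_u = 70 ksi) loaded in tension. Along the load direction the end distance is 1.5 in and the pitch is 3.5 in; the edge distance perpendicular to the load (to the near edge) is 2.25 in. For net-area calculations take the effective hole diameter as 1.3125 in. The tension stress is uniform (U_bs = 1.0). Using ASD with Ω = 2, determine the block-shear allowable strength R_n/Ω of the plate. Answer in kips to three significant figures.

Shear plane L_v = 1.5 + 1·3.5 = 5 in; A_gv = 5 × 0.5 = 2.5 in².
A_nv = (5 − 1.5·1.3125) × 0.5 = 1.516 in².
A_nt = (2.25 − 0.5·1.3125) × 0.5 = 0.7969 in².
0.6 F_u A_nv = 63.66 kips; 0.6 F_y A_gv = 75 kips → shear rupture governs the shear term.
R_n = 63.66 + 1.0 × 70 × 0.7969 = 119.4 kips.
Allowable strength R_n/Ω = 119.4 / 2 = 59.7 kips.

59.7 kips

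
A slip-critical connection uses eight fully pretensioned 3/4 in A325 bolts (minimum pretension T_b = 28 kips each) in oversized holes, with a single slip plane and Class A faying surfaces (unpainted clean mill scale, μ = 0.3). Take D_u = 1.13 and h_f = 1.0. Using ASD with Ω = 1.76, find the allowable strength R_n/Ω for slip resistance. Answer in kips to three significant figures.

43.1 kips

R_n = μ · D_u · h_f · T_b · n_s · n_b = 0.3 × 1.13 × 1.0 × 28 × 1 × 8 = 75.94 kips.
Allowable strength R_n/Ω = 75.94 / 1.76 = 43.1 kips.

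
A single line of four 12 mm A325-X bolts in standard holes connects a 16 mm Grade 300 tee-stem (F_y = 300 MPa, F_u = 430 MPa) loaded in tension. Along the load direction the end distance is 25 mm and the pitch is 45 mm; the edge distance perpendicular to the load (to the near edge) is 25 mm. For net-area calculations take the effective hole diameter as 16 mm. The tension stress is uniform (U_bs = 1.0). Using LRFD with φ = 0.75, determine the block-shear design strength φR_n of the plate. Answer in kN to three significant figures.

410 kN

Shear plane L_v = 25 + 3·45 = 160 mm; A_gv = 160 × 16 = 2560 mm².
A_nv = (160 − 3.5·16) × 16 = 1664 mm².
A_nt = (25 − 0.5·16) × 16 = 272 mm².
0.6 F_u A_nv = 429.3 kN; 0.6 F_y A_gv = 460.8 kN → shear rupture governs the shear term.
R_n = 429.3 + 1.0 × 430 × 272 / 1000 = 546.3 kN.
Design strength φR_n = 0.75 × 546.3 = 410 kN.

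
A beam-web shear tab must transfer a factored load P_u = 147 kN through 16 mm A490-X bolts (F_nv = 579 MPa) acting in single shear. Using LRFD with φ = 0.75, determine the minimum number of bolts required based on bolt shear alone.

A_b = π·16²/4 = 201.1 mm².
Per-bolt design strength φR_n = 0.75 × 579 × 201.1 × 1 / 1000 = 87.31 kN.
n ≥ 147 / 87.31 = 1.684 → use 2 bolts.

2 bolts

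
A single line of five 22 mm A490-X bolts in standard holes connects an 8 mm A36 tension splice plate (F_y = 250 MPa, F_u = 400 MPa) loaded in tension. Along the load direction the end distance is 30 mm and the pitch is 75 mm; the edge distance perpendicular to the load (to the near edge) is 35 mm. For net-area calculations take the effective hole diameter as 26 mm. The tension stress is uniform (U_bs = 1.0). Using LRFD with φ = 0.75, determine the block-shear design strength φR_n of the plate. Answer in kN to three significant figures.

350 kN

Shear plane L_v = 30 + 4·75 = 330 mm; A_gv = 330 × 8 = 2640 mm².
A_nv = (330 − 4.5·26) × 8 = 1704 mm².
A_nt = (35 − 0.5·26) × 8 = 176 mm².
0.6 F_u A_nv = 409 kN; 0.6 F_y A_gv = 396 kN → shear yielding governs the shear term.
R_n = 396 + 1.0 × 400 × 176 / 1000 = 466.4 kN.
Design strength φR_n = 0.75 × 466.4 = 350 kN.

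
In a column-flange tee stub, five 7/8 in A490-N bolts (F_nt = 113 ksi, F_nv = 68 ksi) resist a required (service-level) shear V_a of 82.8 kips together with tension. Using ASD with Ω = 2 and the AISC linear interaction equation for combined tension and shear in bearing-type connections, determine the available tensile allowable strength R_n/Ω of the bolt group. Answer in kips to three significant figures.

83.2 kips

A_b = π·0.875²/4 = 0.6013 in²; f_rv = 82.8 / (5 × 0.6013) = 27.54 ksi.
F'_nt = 1.3 F_nt − (Ω F_nt / F_nv) f_rv = 1.3·113 − (2·113/68)·27.54 = 55.37 ksi, capped at F_nt → F'_nt = 55.37 ksi.
R_n = F'_nt · A_b · n = 55.37 × 0.6013 × 5 = 166.5 kips.
Allowable strength R_n/Ω = 166.5 / 2 = 83.2 kips.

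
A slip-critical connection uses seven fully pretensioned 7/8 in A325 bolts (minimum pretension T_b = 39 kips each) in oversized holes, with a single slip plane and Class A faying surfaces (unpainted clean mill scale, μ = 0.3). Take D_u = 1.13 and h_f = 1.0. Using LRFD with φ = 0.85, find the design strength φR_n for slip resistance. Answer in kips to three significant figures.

R_n = μ · D_u · h_f · T_b · n_s · n_b = 0.3 × 1.13 × 1.0 × 39 × 1 × 7 = 92.55 kips.
Design strength φR_n = 0.85 × 92.55 = 78.7 kips.

78.7 kips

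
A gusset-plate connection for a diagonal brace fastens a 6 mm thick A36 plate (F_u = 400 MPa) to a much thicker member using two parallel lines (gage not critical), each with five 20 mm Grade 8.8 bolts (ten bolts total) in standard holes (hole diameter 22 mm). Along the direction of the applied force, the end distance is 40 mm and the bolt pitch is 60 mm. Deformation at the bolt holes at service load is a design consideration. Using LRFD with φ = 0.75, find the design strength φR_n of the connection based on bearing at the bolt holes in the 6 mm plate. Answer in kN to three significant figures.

782 kN

Per bolt r_n = 1.2 l_c t F_u ≤ 2.4 d t F_u; upper limit = 2.4 × 20 × 6 × 400 / 1000 = 115.2 kN.
Edge bolt: l_c = 40 − 22/2 = 29 mm → 1.2 × 29 × 6 × 400 / 1000 = 83.52 → r_n = 83.52 kN.
Interior bolts: l_c = 60 − 22 = 38 mm → 1.2 × 38 × 6 × 400 / 1000 = 109.4 → r_n = 109.4 kN.
R_n = 2 × 83.52 + 8 × 109.4 = 1043 kN.
Design strength φR_n = 0.75 × 1043 = 782 kN.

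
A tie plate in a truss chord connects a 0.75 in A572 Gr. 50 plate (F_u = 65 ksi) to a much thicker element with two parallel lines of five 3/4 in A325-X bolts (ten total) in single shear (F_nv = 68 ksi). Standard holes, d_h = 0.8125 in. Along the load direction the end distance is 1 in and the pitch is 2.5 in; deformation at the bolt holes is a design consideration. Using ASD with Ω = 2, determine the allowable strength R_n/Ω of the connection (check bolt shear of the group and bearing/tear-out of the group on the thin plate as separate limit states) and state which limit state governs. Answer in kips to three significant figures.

Bolt shear: A_b = π·0.75²/4 = 0.4418 in²; R_n = 68 × 0.4418 × 10 × 1 = 300.4 kips → 300.4 / 2 = 150 kips.
Bearing (1.2 l_c t F_u ≤ 2.4 d t F_u): upper limit = 2.4·0.75·0.75·65 = 87.75 kips.
  Edge l_c = 1 − 0.8125/2 = 0.5938 → r_n = 34.73 kips; interior l_c = 2.5 − 0.8125 = 1.688 → r_n = 87.75 kips.
  R_n,bearing = 2·34.73 + 8·87.75 = 771.5 kips → 771.5 / 2 = 386 kips.
Bolt shear governs: 150 kips.

150 kips (bolt shear governs)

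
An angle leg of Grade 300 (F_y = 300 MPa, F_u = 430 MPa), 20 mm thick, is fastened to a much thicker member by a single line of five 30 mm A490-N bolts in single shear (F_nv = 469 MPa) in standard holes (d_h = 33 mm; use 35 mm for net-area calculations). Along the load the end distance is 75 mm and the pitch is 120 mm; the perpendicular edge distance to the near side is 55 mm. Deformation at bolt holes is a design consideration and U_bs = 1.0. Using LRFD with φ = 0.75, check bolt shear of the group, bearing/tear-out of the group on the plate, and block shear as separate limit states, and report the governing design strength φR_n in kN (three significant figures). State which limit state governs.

1240 kN (bolt shear governs)

Bolt shear: A_b = π·30²/4 = 706.9 mm²; R_n = 469 × 706.9 × 5 × 1 / 1000 = 1658 kN → 0.75 × 1658 = 1240 kN.
Bearing: edge l_c = 58.5, r_n = 603.7 kN; interior l_c = 87, r_n = 619.2 kN; R_n = 603.7 + 4·619.2 = 3081 kN → 2310 kN.
Block shear: A_gv = 11100, A_nv = 7950, A_nt = 750 mm²; R_n = min(0.6F_uA_nv, 0.6F_yA_gv) + U_bs·F_u·A_nt = 2320 kN → 1740 kN.
Bolt shear governs: 1240 kN.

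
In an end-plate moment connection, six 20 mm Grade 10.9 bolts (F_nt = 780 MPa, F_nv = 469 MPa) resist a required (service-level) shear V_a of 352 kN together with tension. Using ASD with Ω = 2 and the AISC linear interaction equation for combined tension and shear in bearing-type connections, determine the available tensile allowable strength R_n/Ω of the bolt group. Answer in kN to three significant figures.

370 kN

A_b = π·20²/4 = 314.2 mm²; f_rv = 352 × 1000 / (6 × 314.2) = 186.7 MPa.
F'_nt = 1.3 F_nt − (Ω F_nt / F_nv) f_rv = 1.3·780 − (2·780/469)·186.7 = 392.9 MPa, capped at F_nt → F'_nt = 392.9 MPa.
R_n = F'_nt · A_b · n = 392.9 × 314.2 × 6 / 1000 = 740.5 kN.
Allowable strength R_n/Ω = 740.5 / 2 = 370 kN.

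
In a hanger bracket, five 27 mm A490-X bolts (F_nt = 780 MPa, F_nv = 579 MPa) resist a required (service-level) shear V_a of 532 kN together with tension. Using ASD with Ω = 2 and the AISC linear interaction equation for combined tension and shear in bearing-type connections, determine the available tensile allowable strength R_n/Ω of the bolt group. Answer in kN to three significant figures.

A_b = π·27²/4 = 572.6 mm²; f_rv = 532 × 1000 / (5 × 572.6) = 185.8 MPa.
F'_nt = 1.3 F_nt − (Ω F_nt / F_nv) f_rv = 1.3·780 − (2·780/579)·185.8 = 513.3 MPa, capped at F_nt → F'_nt = 513.3 MPa.
R_n = F'_nt · A_b · n = 513.3 × 572.6 × 5 / 1000 = 1469 kN.
Allowable strength R_n/Ω = 1469 / 2 = 735 kN.

735 kN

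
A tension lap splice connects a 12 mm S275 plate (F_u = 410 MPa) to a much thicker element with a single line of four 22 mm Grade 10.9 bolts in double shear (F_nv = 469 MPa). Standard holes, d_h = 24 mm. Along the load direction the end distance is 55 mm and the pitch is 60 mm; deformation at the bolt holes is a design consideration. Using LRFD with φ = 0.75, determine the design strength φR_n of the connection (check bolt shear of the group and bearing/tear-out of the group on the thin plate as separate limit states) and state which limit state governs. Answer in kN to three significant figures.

Bolt shear: A_b = π·22²/4 = 380.1 mm²; R_n = 469 × 380.1 × 4 × 2 / 1000 = 1426 kN → 0.75 × 1426 = 1070 kN.
Bearing (1.2 l_c t F_u ≤ 2.4 d t F_u): upper limit = 2.4·22·12·410 / 1000 = 259.8 kN.
  Edge l_c = 55 − 24/2 = 43 → r_n = 253.9 kN; interior l_c = 60 − 24 = 36 → r_n = 212.5 kN.
  R_n,bearing = 1·253.9 + 3·212.5 = 891.5 kN → 0.75 × 891.5 = 669 kN.
Bearing governs: 669 kN.

669 kN (bearing governs)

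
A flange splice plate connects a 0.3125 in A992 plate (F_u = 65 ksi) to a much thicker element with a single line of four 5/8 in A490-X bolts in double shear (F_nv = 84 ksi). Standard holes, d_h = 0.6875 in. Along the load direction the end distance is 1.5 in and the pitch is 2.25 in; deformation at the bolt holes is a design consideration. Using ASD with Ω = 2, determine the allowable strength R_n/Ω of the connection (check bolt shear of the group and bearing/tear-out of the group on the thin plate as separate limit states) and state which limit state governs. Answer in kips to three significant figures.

Bolt shear: A_b = π·0.625²/4 = 0.3068 in²; R_n = 84 × 0.3068 × 4 × 2 = 206.2 kips → 206.2 / 2 = 103 kips.
Bearing (1.2 l_c t F_u ≤ 2.4 d t F_u): upper limit = 2.4·0.625·0.3125·65 = 30.47 kips.
  Edge l_c = 1.5 − 0.6875/2 = 1.156 → r_n = 28.18 kips; interior l_c = 2.25 − 0.6875 = 1.562 → r_n = 30.47 kips.
  R_n,bearing = 1·28.18 + 3·30.47 = 119.6 kips → 119.6 / 2 = 59.8 kips.
Bearing governs: 59.8 kips.

59.8 kips (bearing governs)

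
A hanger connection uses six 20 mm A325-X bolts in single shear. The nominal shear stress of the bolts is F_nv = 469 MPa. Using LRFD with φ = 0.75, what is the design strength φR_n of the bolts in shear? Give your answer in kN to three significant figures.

A_b = π × 20² / 4 = 314.2 mm².
R_n = F_nv · A_b · n · n_s = 469 × 314.2 × 6 × 1 / 1000 = 884 kN.
Design strength φR_n = 0.75 × 884 = 663 kN.

663 kN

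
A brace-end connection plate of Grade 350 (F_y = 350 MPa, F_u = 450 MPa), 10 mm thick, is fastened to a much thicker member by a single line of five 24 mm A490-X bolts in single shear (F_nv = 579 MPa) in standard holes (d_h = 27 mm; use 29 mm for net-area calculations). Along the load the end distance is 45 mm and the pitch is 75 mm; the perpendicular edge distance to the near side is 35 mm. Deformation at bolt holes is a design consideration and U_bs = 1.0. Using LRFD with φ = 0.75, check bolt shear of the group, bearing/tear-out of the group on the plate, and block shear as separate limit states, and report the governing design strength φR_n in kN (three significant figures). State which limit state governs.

Bolt shear: A_b = π·24²/4 = 452.4 mm²; R_n = 579 × 452.4 × 5 × 1 / 1000 = 1310 kN → 0.75 × 1310 = 982 kN.
Bearing: edge l_c = 31.5, r_n = 170.1 kN; interior l_c = 48, r_n = 259.2 kN; R_n = 170.1 + 4·259.2 = 1207 kN → 905 kN.
Block shear: A_gv = 3450, A_nv = 2145, A_nt = 205 mm²; R_n = min(0.6F_uA_nv, 0.6F_yA_gv) + U_bs·F_u·A_nt = 671.4 kN → 504 kN.
Block shear governs: 504 kN.

504 kN (block shear governs)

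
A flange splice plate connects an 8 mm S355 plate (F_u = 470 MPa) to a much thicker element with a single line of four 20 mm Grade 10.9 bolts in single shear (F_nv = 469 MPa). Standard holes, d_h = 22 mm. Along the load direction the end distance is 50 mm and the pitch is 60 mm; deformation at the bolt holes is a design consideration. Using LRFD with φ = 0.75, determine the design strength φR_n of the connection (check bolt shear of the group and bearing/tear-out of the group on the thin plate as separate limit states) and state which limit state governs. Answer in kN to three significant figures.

Bolt shear: A_b = π·20²/4 = 314.2 mm²; R_n = 469 × 314.2 × 4 × 1 / 1000 = 589.4 kN → 0.75 × 589.4 = 442 kN.
Bearing (1.2 l_c t F_u ≤ 2.4 d t F_u): upper limit = 2.4·20·8·470 / 1000 = 180.5 kN.
  Edge l_c = 50 − 22/2 = 39 → r_n = 176 kN; interior l_c = 60 − 22 = 38 → r_n = 171.5 kN.
  R_n,bearing = 1·176 + 3·171.5 = 690.3 kN → 0.75 × 690.3 = 518 kN.
Bolt shear governs: 442 kN.

442 kN (bolt shear governs)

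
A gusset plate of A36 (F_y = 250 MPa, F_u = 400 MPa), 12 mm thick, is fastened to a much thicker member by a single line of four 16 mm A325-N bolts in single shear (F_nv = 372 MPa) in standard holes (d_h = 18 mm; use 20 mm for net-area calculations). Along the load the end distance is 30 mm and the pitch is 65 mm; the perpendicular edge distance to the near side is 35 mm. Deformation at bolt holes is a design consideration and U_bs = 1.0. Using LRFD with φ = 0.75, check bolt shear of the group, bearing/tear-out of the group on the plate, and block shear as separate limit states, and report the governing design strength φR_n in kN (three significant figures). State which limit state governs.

Bolt shear: A_b = π·16²/4 = 201.1 mm²; R_n = 372 × 201.1 × 4 × 1 / 1000 = 299.2 kN → 0.75 × 299.2 = 224 kN.
Bearing: edge l_c = 21, r_n = 121 kN; interior l_c = 47, r_n = 184.3 kN; R_n = 121 + 3·184.3 = 673.9 kN → 505 kN.
Block shear: A_gv = 2700, A_nv = 1860, A_nt = 300 mm²; R_n = min(0.6F_uA_nv, 0.6F_yA_gv) + U_bs·F_u·A_nt = 525 kN → 394 kN.
Bolt shear governs: 224 kN.

224 kN (bolt shear governs)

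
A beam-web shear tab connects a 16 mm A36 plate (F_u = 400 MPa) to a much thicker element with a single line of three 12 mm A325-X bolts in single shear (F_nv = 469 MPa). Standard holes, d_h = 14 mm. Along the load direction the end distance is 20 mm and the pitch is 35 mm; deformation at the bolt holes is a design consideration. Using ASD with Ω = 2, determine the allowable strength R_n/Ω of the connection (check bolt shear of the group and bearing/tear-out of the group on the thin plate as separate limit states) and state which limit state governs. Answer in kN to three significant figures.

Bolt shear: A_b = π·12²/4 = 113.1 mm²; R_n = 469 × 113.1 × 3 × 1 / 1000 = 159.1 kN → 159.1 / 2 = 79.6 kN.
Bearing (1.2 l_c t F_u ≤ 2.4 d t F_u): upper limit = 2.4·12·16·400 / 1000 = 184.3 kN.
  Edge l_c = 20 − 14/2 = 13 → r_n = 99.84 kN; interior l_c = 35 − 14 = 21 → r_n = 161.3 kN.
  R_n,bearing = 1·99.84 + 2·161.3 = 422.4 kN → 422.4 / 2 = 211 kN.
Bolt shear governs: 79.6 kN.

79.6 kN (bolt shear governs)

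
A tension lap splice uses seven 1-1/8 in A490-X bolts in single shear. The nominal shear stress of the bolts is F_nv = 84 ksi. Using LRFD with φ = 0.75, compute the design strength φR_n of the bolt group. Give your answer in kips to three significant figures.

A_b = π × 1.125² / 4 = 0.994 in².
R_n = F_nv · A_b · n · n_s = 84 × 0.994 × 7 × 1 = 584.5 kips.
Design strength φR_n = 0.75 × 584.5 = 438 kips.

438 kips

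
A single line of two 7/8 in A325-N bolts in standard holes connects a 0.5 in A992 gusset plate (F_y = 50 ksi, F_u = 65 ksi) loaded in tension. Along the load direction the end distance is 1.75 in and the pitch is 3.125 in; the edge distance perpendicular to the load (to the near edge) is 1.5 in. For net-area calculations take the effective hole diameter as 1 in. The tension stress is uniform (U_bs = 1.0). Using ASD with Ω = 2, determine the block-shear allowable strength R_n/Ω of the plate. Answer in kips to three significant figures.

Shear plane L_v = 1.75 + 1·3.125 = 4.875 in; A_gv = 4.875 × 0.5 = 2.438 in².
A_nv = (4.875 − 1.5·1) × 0.5 = 1.688 in².
A_nt = (1.5 − 0.5·1) × 0.5 = 0.5 in².
0.6 F_u A_nv = 65.81 kips; 0.6 F_y A_gv = 73.12 kips → shear rupture governs the shear term.
R_n = 65.81 + 1.0 × 65 × 0.5 = 98.31 kips.
Allowable strength R_n/Ω = 98.31 / 2 = 49.2 kips.

49.2 kips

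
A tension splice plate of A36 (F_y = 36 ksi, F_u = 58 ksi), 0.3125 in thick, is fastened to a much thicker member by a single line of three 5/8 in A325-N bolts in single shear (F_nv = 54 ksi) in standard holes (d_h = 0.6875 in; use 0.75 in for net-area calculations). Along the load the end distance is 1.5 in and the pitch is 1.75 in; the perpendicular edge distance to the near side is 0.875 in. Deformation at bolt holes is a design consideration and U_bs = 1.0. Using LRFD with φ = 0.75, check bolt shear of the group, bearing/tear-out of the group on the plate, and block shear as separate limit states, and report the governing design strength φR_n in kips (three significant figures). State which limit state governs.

32.1 kips (block shear governs)

Bolt shear: A_b = π·0.625²/4 = 0.3068 in²; R_n = 54 × 0.3068 × 3 × 1 = 49.7 kips → 0.75 × 49.7 = 37.3 kips.
Bearing: edge l_c = 1.156, r_n = 25.15 kips; interior l_c = 1.062, r_n = 23.11 kips; R_n = 25.15 + 2·23.11 = 71.37 kips → 53.5 kips.
Block shear: A_gv = 1.562, A_nv = 0.9766, A_nt = 0.1562 in²; R_n = min(0.6F_uA_nv, 0.6F_yA_gv) + U_bs·F_u·A_nt = 42.81 kips → 32.1 kips.
Block shear governs: 32.1 kips.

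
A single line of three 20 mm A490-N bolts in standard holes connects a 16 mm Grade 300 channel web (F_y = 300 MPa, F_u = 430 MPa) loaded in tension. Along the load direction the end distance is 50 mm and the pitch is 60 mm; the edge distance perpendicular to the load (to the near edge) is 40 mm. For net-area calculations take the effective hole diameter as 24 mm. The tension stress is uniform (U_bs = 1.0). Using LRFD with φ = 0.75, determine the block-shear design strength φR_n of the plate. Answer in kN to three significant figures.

485 kN

Shear plane L_v = 50 + 2·60 = 170 mm; A_gv = 170 × 16 = 2720 mm².
A_nv = (170 − 2.5·24) × 16 = 1760 mm².
A_nt = (40 − 0.5·24) × 16 = 448 mm².
0.6 F_u A_nv = 454.1 kN; 0.6 F_y A_gv = 489.6 kN → shear rupture governs the shear term.
R_n = 454.1 + 1.0 × 430 × 448 / 1000 = 646.7 kN.
Design strength φR_n = 0.75 × 646.7 = 485 kN.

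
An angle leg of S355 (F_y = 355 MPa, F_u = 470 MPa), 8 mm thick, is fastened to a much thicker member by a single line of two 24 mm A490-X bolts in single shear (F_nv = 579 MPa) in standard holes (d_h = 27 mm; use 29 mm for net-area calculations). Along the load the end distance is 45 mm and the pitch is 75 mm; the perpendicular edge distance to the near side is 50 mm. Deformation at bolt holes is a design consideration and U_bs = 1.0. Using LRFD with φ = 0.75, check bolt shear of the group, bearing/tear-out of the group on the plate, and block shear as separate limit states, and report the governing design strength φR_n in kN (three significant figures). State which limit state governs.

Bolt shear: A_b = π·24²/4 = 452.4 mm²; R_n = 579 × 452.4 × 2 × 1 / 1000 = 523.9 kN → 0.75 × 523.9 = 393 kN.
Bearing: edge l_c = 31.5, r_n = 142.1 kN; interior l_c = 48, r_n = 216.6 kN; R_n = 142.1 + 1·216.6 = 358.7 kN → 269 kN.
Block shear: A_gv = 960, A_nv = 612, A_nt = 284 mm²; R_n = min(0.6F_uA_nv, 0.6F_yA_gv) + U_bs·F_u·A_nt = 306.1 kN → 230 kN.
Block shear governs: 230 kN.

230 kN (block shear governs)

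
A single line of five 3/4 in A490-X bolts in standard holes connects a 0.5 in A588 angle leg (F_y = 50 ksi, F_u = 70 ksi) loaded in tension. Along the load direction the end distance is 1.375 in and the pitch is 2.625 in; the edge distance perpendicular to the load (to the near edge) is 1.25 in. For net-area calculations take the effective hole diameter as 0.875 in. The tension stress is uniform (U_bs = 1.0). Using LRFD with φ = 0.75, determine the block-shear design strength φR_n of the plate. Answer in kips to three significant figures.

146 kips

Shear plane L_v = 1.375 + 4·2.625 = 11.88 in; A_gv = 11.88 × 0.5 = 5.938 in².
A_nv = (11.88 − 4.5·0.875) × 0.5 = 3.969 in².
A_nt = (1.25 − 0.5·0.875) × 0.5 = 0.4062 in².
0.6 F_u A_nv = 166.7 kips; 0.6 F_y A_gv = 178.1 kips → shear rupture governs the shear term.
R_n = 166.7 + 1.0 × 70 × 0.4062 = 195.1 kips.
Design strength φR_n = 0.75 × 195.1 = 146 kips.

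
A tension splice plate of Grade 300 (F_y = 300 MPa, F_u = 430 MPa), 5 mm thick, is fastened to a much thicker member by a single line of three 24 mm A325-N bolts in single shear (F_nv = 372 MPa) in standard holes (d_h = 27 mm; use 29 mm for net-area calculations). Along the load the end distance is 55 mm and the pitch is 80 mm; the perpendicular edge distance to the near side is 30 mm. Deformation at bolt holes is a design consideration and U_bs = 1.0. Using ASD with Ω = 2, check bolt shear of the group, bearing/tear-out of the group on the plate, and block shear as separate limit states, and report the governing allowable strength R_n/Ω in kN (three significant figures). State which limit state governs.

Bolt shear: A_b = π·24²/4 = 452.4 mm²; R_n = 372 × 452.4 × 3 × 1 / 1000 = 504.9 kN → 504.9 / 2 = 252 kN.
Bearing: edge l_c = 41.5, r_n = 107.1 kN; interior l_c = 53, r_n = 123.8 kN; R_n = 107.1 + 2·123.8 = 354.8 kN → 177 kN.
Block shear: A_gv = 1075, A_nv = 712.5, A_nt = 77.5 mm²; R_n = min(0.6F_uA_nv, 0.6F_yA_gv) + U_bs·F_u·A_nt = 217.2 kN → 109 kN.
Block shear governs: 109 kN.

109 kN (block shear governs)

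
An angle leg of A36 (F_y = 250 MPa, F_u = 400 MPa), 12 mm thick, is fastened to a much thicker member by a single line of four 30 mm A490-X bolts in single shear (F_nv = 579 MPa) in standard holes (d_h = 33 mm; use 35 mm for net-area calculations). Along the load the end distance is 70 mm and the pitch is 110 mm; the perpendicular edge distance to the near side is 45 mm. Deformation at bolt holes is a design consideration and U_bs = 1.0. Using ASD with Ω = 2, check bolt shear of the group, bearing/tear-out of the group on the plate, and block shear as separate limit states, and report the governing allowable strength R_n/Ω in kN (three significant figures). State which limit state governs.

426 kN (block shear governs)

Bolt shear: A_b = π·30²/4 = 706.9 mm²; R_n = 579 × 706.9 × 4 × 1 / 1000 = 1637 kN → 1637 / 2 = 819 kN.
Bearing: edge l_c = 53.5, r_n = 308.2 kN; interior l_c = 77, r_n = 345.6 kN; R_n = 308.2 + 3·345.6 = 1345 kN → 672 kN.
Block shear: A_gv = 4800, A_nv = 3330, A_nt = 330 mm²; R_n = min(0.6F_uA_nv, 0.6F_yA_gv) + U_bs·F_u·A_nt = 852 kN → 426 kN.
Block shear governs: 426 kN.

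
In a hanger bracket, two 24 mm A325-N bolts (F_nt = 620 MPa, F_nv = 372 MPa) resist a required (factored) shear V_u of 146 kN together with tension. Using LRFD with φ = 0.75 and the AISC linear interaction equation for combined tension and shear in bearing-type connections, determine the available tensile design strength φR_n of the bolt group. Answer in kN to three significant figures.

A_b = π·24²/4 = 452.4 mm²; f_rv = 146 × 1000 / (2 × 452.4) = 161.4 MPa.
F'_nt = 1.3 F_nt − (F_nt / φF_nv) f_rv = 1.3·620 − (620/(0.75·372))·161.4 = 447.4 MPa, capped at F_nt → F'_nt = 447.4 MPa.
R_n = F'_nt · A_b · n = 447.4 × 452.4 × 2 / 1000 = 404.8 kN.
Design strength φR_n = 0.75 × 404.8 = 304 kN.

304 kN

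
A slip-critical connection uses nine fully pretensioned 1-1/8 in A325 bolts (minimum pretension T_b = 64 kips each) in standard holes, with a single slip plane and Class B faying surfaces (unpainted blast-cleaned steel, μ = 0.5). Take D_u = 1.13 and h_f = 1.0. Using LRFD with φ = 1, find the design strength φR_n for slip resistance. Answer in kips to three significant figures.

R_n = μ · D_u · h_f · T_b · n_s · n_b = 0.5 × 1.13 × 1.0 × 64 × 1 × 9 = 325.4 kips.
Design strength φR_n = 1 × 325.4 = 325 kips.

325 kips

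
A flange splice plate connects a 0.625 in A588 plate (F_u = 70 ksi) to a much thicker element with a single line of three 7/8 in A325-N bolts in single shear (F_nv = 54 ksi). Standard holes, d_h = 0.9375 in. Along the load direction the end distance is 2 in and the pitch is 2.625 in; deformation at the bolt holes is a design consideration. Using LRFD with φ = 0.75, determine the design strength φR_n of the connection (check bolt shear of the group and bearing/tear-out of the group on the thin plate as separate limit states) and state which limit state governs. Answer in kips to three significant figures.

73.1 kips (bolt shear governs)

Bolt shear: A_b = π·0.875²/4 = 0.6013 in²; R_n = 54 × 0.6013 × 3 × 1 = 97.41 kips → 0.75 × 97.41 = 73.1 kips.
Bearing (1.2 l_c t F_u ≤ 2.4 d t F_u): upper limit = 2.4·0.875·0.625·70 = 91.88 kips.
  Edge l_c = 2 − 0.9375/2 = 1.531 → r_n = 80.39 kips; interior l_c = 2.625 − 0.9375 = 1.688 → r_n = 88.59 kips.
  R_n,bearing = 1·80.39 + 2·88.59 = 257.6 kips → 0.75 × 257.6 = 193 kips.
Bolt shear governs: 73.1 kips.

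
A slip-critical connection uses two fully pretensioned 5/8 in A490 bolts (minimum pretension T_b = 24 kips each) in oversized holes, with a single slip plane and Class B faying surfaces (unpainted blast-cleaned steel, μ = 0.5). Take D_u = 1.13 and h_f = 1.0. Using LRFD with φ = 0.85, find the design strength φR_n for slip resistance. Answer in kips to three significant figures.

23.1 kips

R_n = μ · D_u · h_f · T_b · n_s · n_b = 0.5 × 1.13 × 1.0 × 24 × 1 × 2 = 27.12 kips.
Design strength φR_n = 0.85 × 27.12 = 23.1 kips.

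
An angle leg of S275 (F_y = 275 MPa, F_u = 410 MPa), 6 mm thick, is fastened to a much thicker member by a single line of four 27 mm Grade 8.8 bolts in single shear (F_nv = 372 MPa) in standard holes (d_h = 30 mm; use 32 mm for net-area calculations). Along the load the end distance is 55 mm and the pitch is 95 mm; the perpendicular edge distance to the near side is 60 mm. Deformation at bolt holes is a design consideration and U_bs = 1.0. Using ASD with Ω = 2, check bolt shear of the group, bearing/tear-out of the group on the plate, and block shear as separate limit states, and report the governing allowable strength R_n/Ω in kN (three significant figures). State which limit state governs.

Bolt shear: A_b = π·27²/4 = 572.6 mm²; R_n = 372 × 572.6 × 4 × 1 / 1000 = 852 kN → 852 / 2 = 426 kN.
Bearing: edge l_c = 40, r_n = 118.1 kN; interior l_c = 65, r_n = 159.4 kN; R_n = 118.1 + 3·159.4 = 596.3 kN → 298 kN.
Block shear: A_gv = 2040, A_nv = 1368, A_nt = 264 mm²; R_n = min(0.6F_uA_nv, 0.6F_yA_gv) + U_bs·F_u·A_nt = 444.8 kN → 222 kN.
Block shear governs: 222 kN.

222 kN (block shear governs)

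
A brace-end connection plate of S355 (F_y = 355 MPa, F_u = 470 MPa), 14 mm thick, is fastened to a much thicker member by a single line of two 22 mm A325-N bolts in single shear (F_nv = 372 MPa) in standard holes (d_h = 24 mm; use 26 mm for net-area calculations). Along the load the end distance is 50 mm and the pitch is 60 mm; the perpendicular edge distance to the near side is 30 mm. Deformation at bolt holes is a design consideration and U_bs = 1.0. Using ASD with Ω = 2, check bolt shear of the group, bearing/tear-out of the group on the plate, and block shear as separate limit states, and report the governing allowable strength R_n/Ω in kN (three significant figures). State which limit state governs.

141 kN (bolt shear governs)

Bolt shear: A_b = π·22²/4 = 380.1 mm²; R_n = 372 × 380.1 × 2 × 1 / 1000 = 282.8 kN → 282.8 / 2 = 141 kN.
Bearing: edge l_c = 38, r_n = 300 kN; interior l_c = 36, r_n = 284.3 kN; R_n = 300 + 1·284.3 = 584.3 kN → 292 kN.
Block shear: A_gv = 1540, A_nv = 994, A_nt = 238 mm²; R_n = min(0.6F_uA_nv, 0.6F_yA_gv) + U_bs·F_u·A_nt = 392.2 kN → 196 kN.
Bolt shear governs: 141 kN.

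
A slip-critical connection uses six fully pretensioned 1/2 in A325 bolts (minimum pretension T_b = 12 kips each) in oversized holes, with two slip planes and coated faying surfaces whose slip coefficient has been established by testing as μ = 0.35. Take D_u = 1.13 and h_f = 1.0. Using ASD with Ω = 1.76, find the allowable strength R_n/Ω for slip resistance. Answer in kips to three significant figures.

32.4 kips

R_n = μ · D_u · h_f · T_b · n_s · n_b = 0.35 × 1.13 × 1.0 × 12 × 2 × 6 = 56.95 kips.
Allowable strength R_n/Ω = 56.95 / 1.76 = 32.4 kips.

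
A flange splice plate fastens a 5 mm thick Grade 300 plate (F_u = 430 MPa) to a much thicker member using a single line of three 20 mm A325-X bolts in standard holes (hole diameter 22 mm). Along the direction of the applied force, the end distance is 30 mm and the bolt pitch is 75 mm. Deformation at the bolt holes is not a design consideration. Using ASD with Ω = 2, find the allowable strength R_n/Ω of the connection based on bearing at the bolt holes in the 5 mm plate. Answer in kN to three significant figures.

160 kN

Per bolt r_n = 1.5 l_c t F_u ≤ 3.0 d t F_u; upper limit = 3.0 × 20 × 5 × 430 / 1000 = 129 kN.
Edge bolt: l_c = 30 − 22/2 = 19 mm → 1.5 × 19 × 5 × 430 / 1000 = 61.27 → r_n = 61.27 kN.
Interior bolts: l_c = 75 − 22 = 53 mm → 1.5 × 53 × 5 × 430 / 1000 = 170.9 → r_n = 129 kN.
R_n = 1 × 61.27 + 2 × 129 = 319.3 kN.
Allowable strength R_n/Ω = 319.3 / 2 = 160 kN.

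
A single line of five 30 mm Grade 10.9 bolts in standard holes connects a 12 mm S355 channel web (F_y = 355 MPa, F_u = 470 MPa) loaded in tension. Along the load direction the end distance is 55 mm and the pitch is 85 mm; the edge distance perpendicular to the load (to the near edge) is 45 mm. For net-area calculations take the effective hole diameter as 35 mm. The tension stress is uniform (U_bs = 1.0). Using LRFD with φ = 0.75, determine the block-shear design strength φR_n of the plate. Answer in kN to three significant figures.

Shear plane L_v = 55 + 4·85 = 395 mm; A_gv = 395 × 12 = 4740 mm².
A_nv = (395 − 4.5·35) × 12 = 2850 mm².
A_nt = (45 − 0.5·35) × 12 = 330 mm².
0.6 F_u A_nv = 803.7 kN; 0.6 F_y A_gv = 1010 kN → shear rupture governs the shear term.
R_n = 803.7 + 1.0 × 470 × 330 / 1000 = 958.8 kN.
Design strength φR_n = 0.75 × 958.8 = 719 kN.

719 kN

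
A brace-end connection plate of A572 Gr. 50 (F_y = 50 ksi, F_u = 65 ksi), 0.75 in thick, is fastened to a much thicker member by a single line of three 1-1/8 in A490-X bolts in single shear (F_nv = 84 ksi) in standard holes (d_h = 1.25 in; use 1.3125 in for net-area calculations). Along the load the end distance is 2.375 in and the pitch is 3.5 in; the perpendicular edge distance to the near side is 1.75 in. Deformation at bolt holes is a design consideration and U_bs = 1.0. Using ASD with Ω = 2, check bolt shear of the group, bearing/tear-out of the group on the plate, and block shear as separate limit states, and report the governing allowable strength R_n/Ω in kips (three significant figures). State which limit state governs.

Bolt shear: A_b = π·1.125²/4 = 0.994 in²; R_n = 84 × 0.994 × 3 × 1 = 250.5 kips → 250.5 / 2 = 125 kips.
Bearing: edge l_c = 1.75, r_n = 102.4 kips; interior l_c = 2.25, r_n = 131.6 kips; R_n = 102.4 + 2·131.6 = 365.6 kips → 183 kips.
Block shear: A_gv = 7.031, A_nv = 4.57, A_nt = 0.8203 in²; R_n = min(0.6F_uA_nv, 0.6F_yA_gv) + U_bs·F_u·A_nt = 231.6 kips → 116 kips.
Block shear governs: 116 kips.

116 kips (block shear governs)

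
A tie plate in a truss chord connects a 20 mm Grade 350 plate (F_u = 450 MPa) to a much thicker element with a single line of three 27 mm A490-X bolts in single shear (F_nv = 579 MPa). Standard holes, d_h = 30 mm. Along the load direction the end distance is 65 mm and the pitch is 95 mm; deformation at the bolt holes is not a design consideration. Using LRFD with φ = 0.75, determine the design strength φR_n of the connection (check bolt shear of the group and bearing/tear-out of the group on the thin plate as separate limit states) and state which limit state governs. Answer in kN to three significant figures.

Bolt shear: A_b = π·27²/4 = 572.6 mm²; R_n = 579 × 572.6 × 3 × 1 / 1000 = 994.5 kN → 0.75 × 994.5 = 746 kN.
Bearing (1.5 l_c t F_u ≤ 3.0 d t F_u): upper limit = 3.0·27·20·450 / 1000 = 729 kN.
  Edge l_c = 65 − 30/2 = 50 → r_n = 675 kN; interior l_c = 95 − 30 = 65 → r_n = 729 kN.
  R_n,bearing = 1·675 + 2·729 = 2133 kN → 0.75 × 2133 = 1600 kN.
Bolt shear governs: 746 kN.

746 kN (bolt shear governs)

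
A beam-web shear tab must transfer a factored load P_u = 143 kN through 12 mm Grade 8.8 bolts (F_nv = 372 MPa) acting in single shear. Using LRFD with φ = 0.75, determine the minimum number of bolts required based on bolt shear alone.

5 bolts

A_b = π·12²/4 = 113.1 mm².
Per-bolt design strength φR_n = 0.75 × 372 × 113.1 × 1 / 1000 = 31.55 kN.
n ≥ 143 / 31.55 = 4.532 → use 5 bolts.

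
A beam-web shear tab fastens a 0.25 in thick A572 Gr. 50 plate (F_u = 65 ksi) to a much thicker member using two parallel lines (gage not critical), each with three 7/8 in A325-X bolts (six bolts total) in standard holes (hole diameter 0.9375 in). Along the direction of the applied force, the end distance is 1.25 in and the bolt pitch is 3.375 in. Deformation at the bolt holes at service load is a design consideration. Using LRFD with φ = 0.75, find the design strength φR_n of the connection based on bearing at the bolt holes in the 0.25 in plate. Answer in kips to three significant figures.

Per bolt r_n = 1.2 l_c t F_u ≤ 2.4 d t F_u; upper limit = 2.4 × 0.875 × 0.25 × 65 = 34.12 kips.
Edge bolt: l_c = 1.25 − 0.9375/2 = 0.7812 in → 1.2 × 0.7812 × 0.25 × 65 = 15.23 → r_n = 15.23 kips.
Interior bolts: l_c = 3.375 − 0.9375 = 2.438 in → 1.2 × 2.438 × 0.25 × 65 = 47.53 → r_n = 34.12 kips.
R_n = 2 × 15.23 + 4 × 34.12 = 167 kips.
Design strength φR_n = 0.75 × 167 = 125 kips.

125 kips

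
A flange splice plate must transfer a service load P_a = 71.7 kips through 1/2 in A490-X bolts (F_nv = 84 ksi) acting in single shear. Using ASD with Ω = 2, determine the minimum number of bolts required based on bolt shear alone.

A_b = π·0.5²/4 = 0.1963 in².
Per-bolt allowable strength R_n/Ω = 84 × 0.1963 × 1 / 2 = 8.247 kips.
n ≥ 71.7 / 8.247 = 8.694 → use 9 bolts.

9 bolts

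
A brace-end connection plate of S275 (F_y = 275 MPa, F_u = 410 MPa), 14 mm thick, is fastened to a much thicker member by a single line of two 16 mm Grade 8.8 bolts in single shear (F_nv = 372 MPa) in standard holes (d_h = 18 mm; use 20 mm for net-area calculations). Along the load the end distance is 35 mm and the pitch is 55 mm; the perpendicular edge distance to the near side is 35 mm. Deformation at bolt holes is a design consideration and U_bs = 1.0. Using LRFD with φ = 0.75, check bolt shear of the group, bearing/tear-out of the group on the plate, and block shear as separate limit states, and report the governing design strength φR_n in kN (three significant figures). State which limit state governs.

Bolt shear: A_b = π·16²/4 = 201.1 mm²; R_n = 372 × 201.1 × 2 × 1 / 1000 = 149.6 kN → 0.75 × 149.6 = 112 kN.
Bearing: edge l_c = 26, r_n = 179.1 kN; interior l_c = 37, r_n = 220.4 kN; R_n = 179.1 + 1·220.4 = 399.5 kN → 300 kN.
Block shear: A_gv = 1260, A_nv = 840, A_nt = 350 mm²; R_n = min(0.6F_uA_nv, 0.6F_yA_gv) + U_bs·F_u·A_nt = 350.1 kN → 263 kN.
Bolt shear governs: 112 kN.

112 kN (bolt shear governs)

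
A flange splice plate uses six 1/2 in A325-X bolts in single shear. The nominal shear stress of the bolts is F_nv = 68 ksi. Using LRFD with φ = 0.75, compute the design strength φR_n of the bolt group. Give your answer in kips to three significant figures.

A_b = π × 0.5² / 4 = 0.1963 in².
R_n = F_nv · A_b · n · n_s = 68 × 0.1963 × 6 × 1 = 80.11 kips.
Design strength φR_n = 0.75 × 80.11 = 60.1 kips.

60.1 kips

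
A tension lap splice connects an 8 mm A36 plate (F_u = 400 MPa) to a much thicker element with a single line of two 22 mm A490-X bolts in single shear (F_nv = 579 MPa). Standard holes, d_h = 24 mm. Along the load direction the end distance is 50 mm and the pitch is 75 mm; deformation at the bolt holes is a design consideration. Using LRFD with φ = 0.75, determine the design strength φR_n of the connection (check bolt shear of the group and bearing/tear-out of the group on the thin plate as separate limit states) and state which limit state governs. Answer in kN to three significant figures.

236 kN (bearing governs)

Bolt shear: A_b = π·22²/4 = 380.1 mm²; R_n = 579 × 380.1 × 2 × 1 / 1000 = 440.2 kN → 0.75 × 440.2 = 330 kN.
Bearing (1.2 l_c t F_u ≤ 2.4 d t F_u): upper limit = 2.4·22·8·400 / 1000 = 169 kN.
  Edge l_c = 50 − 24/2 = 38 → r_n = 145.9 kN; interior l_c = 75 − 24 = 51 → r_n = 169 kN.
  R_n,bearing = 1·145.9 + 1·169 = 314.9 kN → 0.75 × 314.9 = 236 kN.
Bearing governs: 236 kN.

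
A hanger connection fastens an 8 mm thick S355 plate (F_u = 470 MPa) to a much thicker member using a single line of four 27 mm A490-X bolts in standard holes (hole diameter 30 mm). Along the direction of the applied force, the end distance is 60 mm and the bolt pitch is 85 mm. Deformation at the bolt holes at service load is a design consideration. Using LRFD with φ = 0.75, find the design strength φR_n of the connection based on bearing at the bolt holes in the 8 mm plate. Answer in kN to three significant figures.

700 kN

Per bolt r_n = 1.2 l_c t F_u ≤ 2.4 d t F_u; upper limit = 2.4 × 27 × 8 × 470 / 1000 = 243.6 kN.
Edge bolt: l_c = 60 − 30/2 = 45 mm → 1.2 × 45 × 8 × 470 / 1000 = 203 → r_n = 203 kN.
Interior bolts: l_c = 85 − 30 = 55 mm → 1.2 × 55 × 8 × 470 / 1000 = 248.2 → r_n = 243.6 kN.
R_n = 1 × 203 + 3 × 243.6 = 934 kN.
Design strength φR_n = 0.75 × 934 = 700 kN.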